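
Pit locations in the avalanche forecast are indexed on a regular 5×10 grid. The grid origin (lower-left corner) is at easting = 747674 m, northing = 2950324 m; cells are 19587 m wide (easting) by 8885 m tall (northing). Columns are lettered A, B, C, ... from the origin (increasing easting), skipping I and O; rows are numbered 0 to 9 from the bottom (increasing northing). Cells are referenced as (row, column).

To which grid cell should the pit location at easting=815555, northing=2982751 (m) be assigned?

(3, D)

Column index: ⌊(815555 − 747674) / 19587⌋ = ⌊3.466⌋ = 3 → column D
Row offset from origin: ⌊(2982751 − 2950324) / 8885⌋ = ⌊3.650⌋ = 3 → row 3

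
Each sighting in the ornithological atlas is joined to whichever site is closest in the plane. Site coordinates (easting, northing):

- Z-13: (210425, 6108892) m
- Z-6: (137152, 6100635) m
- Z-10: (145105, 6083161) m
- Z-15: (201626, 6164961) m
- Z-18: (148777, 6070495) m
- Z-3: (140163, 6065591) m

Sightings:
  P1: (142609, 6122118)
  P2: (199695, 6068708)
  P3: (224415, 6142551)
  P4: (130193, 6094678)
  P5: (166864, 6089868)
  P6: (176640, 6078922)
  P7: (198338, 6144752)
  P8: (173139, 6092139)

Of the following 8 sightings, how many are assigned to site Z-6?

P1 → Z-6
P2 → Z-13
P3 → Z-15
P4 → Z-6
P5 → Z-10
P6 → Z-18
P7 → Z-15
P8 → Z-10
2 of the 8 go to Z-6.

2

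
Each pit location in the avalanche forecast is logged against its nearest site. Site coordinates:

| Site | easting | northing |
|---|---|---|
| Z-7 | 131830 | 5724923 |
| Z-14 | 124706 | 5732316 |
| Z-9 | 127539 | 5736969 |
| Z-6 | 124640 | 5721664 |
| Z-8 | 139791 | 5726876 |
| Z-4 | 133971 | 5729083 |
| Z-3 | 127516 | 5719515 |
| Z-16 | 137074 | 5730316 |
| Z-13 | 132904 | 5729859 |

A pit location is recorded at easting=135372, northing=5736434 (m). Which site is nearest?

Z-16

Squared distances to each site:
Z-7: 145048885.000; Z-14: 130721480.000; Z-9: 61642114.000; Z-6: 333328724.000; Z-8: 110882925.000; Z-4: 56000002.000; Z-3: 347969297.000; Z-16: 40326728.000; Z-13: 49321649.000.
Minimum at Z-16.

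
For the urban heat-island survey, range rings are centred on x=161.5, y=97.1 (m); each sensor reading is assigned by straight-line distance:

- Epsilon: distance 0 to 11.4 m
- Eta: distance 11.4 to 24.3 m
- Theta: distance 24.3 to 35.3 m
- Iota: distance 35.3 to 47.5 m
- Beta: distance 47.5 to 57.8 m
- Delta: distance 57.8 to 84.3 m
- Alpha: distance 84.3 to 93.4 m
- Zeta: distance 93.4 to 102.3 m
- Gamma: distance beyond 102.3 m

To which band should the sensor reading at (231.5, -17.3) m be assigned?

Distance = √((231.5−161.5)² + (-17.3−97.1)²) = √(4900.000 + 13087.360) = 134.117 m.
102.3 ≤ 134.117 < ∞ → Gamma.

Gamma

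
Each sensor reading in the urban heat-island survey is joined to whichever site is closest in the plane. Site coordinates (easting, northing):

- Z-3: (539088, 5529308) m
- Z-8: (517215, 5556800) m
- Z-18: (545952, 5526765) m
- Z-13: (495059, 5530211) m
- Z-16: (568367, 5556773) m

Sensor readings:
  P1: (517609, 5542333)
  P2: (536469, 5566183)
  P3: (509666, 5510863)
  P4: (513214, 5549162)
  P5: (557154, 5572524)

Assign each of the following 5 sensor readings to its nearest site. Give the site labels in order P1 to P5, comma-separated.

P1 → Z-8 (d²=209449325.00)
P2 → Z-8 (d²=458757205.00)
P3 → Z-13 (d²=587709553.00)
P4 → Z-8 (d²=74347045.00)
P5 → Z-16 (d²=373825370.00)

Z-8, Z-8, Z-13, Z-8, Z-16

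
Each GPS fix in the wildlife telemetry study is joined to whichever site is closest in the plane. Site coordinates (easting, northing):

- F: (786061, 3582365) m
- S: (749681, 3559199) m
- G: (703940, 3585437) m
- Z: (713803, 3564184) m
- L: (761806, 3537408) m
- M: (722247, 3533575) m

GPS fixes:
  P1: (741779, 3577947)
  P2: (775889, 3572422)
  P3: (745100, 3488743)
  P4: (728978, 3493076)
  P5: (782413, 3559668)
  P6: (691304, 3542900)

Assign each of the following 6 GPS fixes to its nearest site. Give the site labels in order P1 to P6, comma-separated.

S, F, M, M, F, Z

P1 → S (d²=413929108.00)
P2 → F (d²=202332833.00)
P3 → M (d²=2532167833.00)
P4 → M (d²=1685475362.00)
P5 → F (d²=528461713.00)
P6 → Z (d²=959213657.00)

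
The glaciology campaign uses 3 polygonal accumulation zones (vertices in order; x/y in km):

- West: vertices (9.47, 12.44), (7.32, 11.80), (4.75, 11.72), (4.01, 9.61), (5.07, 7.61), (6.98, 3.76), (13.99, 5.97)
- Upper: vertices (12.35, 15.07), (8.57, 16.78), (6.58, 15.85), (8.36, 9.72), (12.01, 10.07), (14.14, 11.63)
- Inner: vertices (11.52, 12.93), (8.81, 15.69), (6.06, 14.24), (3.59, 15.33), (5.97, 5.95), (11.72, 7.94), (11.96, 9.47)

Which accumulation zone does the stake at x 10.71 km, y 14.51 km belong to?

Cast a ray rightward from (10.71, 14.51). For each polygon, the edges (by vertex number in listed order) whose endpoints lie on opposite sides of y = 14.51, where each meets that height, and whether that is right or left of the point:
West: no edge straddles that height → 0 crossings.
Upper: 3–4 at x≈6.969 (left), 6–1 at x≈12.641 (right) → 1 crossing.
Inner: 1–2 at x≈9.969 (left), 2–3 at x≈6.572 (left), 3–4 at x≈5.448 (left), 4–5 at x≈3.798 (left) → 0 crossings.
Only Upper has an odd count, so the point is inside Upper.

Upper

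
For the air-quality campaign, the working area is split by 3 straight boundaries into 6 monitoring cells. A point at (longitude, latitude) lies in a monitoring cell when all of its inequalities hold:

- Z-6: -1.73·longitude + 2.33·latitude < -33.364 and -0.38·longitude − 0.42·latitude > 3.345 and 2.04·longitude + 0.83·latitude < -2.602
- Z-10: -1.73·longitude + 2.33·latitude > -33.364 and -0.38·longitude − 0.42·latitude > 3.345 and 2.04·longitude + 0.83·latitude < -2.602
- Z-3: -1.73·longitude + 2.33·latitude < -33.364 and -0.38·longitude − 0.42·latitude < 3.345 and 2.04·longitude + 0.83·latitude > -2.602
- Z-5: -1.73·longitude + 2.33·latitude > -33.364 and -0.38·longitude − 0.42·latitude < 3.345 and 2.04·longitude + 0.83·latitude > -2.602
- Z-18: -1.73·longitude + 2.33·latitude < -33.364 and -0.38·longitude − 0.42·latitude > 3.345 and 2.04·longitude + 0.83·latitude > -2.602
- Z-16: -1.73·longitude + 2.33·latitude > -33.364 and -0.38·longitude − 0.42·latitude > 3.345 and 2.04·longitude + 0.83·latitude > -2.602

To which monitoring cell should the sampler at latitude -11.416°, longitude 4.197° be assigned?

Z-3

-1.73·4.197 + 2.33·-11.416 = -33.860, which is < -33.364
-0.38·4.197 − 0.42·-11.416 = 3.200, which is < 3.345
2.04·4.197 + 0.83·-11.416 = -0.913, which is > -2.602
This sign pattern matches Z-3.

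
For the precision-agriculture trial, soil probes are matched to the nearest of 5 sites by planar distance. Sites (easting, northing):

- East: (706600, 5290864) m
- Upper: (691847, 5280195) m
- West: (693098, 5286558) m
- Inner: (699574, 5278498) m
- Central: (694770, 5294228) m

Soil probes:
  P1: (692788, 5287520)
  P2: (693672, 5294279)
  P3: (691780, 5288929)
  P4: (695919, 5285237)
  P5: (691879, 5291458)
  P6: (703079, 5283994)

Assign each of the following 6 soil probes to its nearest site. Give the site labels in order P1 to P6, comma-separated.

P1 → West (d²=1021544.00)
P2 → Central (d²=1208205.00)
P3 → West (d²=7358765.00)
P4 → West (d²=9703082.00)
P5 → Central (d²=16030781.00)
P6 → Inner (d²=42491041.00)

West, Central, West, West, Central, Inner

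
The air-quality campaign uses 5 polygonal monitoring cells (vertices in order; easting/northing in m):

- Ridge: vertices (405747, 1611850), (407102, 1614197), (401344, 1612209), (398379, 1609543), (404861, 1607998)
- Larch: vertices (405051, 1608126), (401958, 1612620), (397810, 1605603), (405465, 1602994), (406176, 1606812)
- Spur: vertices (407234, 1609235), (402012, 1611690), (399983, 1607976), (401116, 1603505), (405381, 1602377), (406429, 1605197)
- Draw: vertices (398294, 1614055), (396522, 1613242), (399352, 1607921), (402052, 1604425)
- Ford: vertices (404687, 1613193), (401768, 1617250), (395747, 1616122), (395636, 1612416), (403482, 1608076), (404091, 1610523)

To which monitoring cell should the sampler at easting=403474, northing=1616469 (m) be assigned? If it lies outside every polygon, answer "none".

none

Cast a ray rightward from (403474, 1616469). For each polygon, the edges (by vertex number in listed order) whose endpoints lie on opposite sides of northing = 1616469, where each meets that height, and whether that is right or left of the point:
Ridge: no edge straddles that height → 0 crossings.
Larch: no edge straddles that height → 0 crossings.
Spur: no edge straddles that height → 0 crossings.
Draw: no edge straddles that height → 0 crossings.
Ford: 1–2 at easting≈402329.9 (left), 2–3 at easting≈397599.2 (left) → 0 crossings.
All counts are even, so the point lies outside every listed polygon.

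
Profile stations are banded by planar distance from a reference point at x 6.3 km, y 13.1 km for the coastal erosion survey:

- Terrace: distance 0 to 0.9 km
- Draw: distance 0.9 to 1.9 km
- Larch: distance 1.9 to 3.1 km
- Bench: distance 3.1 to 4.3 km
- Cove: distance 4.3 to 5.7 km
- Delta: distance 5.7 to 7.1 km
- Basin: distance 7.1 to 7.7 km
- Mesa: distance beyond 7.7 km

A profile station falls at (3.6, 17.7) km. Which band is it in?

Cove

Distance = √((3.6−6.3)² + (17.7−13.1)²) = √(7.290 + 21.160) = 5.334 km.
4.3 ≤ 5.334 < 5.7 → Cove.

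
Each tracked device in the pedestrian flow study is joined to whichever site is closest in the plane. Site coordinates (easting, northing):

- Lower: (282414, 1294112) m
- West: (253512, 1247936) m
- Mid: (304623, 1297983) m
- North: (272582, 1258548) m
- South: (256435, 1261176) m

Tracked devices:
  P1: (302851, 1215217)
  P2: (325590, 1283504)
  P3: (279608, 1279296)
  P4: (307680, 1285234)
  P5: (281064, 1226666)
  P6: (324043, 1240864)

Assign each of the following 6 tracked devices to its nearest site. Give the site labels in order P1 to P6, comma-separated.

North, Mid, Lower, Mid, North, North

P1 → North (d²=2793787922.00)
P2 → Mid (d²=649256530.00)
P3 → Lower (d²=227387492.00)
P4 → Mid (d²=171882250.00)
P5 → North (d²=1088406248.00)
P6 → North (d²=2960958377.00)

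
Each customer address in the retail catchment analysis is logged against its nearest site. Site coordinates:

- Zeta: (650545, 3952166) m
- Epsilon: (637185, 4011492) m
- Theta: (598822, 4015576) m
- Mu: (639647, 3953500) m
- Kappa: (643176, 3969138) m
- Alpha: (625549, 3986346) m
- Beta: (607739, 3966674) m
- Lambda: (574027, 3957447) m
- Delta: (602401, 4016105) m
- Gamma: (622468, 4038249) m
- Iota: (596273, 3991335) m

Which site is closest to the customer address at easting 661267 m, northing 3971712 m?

Squared distances to each site:
Zeta: 497007400.000; Epsilon: 2162391124.000; Theta: 5823428521.000; Mu: 799101344.000; Kappa: 333909757.000; Alpha: 1489929480.000; Beta: 2890628228.000; Lambda: 7814307825.000; Delta: 5435944405.000; Gamma: 5932534770.000; Iota: 4609282165.000.
Minimum at Kappa.

Kappa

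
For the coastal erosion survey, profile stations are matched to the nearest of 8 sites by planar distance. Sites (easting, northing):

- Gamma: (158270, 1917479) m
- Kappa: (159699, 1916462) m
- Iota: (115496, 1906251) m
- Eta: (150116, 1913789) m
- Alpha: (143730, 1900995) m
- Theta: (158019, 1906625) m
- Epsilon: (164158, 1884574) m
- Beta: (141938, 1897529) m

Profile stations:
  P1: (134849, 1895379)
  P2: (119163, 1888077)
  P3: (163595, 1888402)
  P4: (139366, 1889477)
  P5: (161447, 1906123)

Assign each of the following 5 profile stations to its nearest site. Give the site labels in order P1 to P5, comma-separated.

Beta, Iota, Epsilon, Beta, Theta

P1 → Beta (d²=54876421.00)
P2 → Iota (d²=343741165.00)
P3 → Epsilon (d²=14970553.00)
P4 → Beta (d²=71449888.00)
P5 → Theta (d²=12003188.00)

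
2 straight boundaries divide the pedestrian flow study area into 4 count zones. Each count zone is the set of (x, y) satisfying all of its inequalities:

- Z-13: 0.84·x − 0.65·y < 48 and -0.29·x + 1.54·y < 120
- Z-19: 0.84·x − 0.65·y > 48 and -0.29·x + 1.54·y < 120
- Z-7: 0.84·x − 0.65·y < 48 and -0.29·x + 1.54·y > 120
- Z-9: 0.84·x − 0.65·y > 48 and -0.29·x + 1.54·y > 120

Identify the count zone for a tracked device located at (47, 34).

Z-13

0.84·47 − 0.65·34 = 17.380, which is < 48
-0.29·47 + 1.54·34 = 38.730, which is < 120
This sign pattern matches Z-13.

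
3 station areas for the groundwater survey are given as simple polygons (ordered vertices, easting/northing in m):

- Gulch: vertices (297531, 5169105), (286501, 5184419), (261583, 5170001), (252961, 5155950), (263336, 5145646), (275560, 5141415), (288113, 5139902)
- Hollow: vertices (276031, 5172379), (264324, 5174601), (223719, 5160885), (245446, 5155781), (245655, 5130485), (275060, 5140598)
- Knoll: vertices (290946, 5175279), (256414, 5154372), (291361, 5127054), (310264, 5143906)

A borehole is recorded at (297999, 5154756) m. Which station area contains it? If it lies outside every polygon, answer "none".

Cast a ray rightward from (297999, 5154756). For each polygon, the edges (by vertex number in listed order) whose endpoints lie on opposite sides of northing = 5154756, where each meets that height, and whether that is right or left of the point:
Gulch: 4–5 at easting≈254163.2 (left), 7–1 at easting≈292903.4 (left) → 0 crossings.
Hollow: 4–5 at easting≈245454.5 (left), 6–1 at easting≈275492.6 (left) → 0 crossings.
Knoll: 1–2 at easting≈257048.3 (left), 4–1 at easting≈303583.1 (right) → 1 crossing.
Only Knoll has an odd count, so the point is inside Knoll.

Knoll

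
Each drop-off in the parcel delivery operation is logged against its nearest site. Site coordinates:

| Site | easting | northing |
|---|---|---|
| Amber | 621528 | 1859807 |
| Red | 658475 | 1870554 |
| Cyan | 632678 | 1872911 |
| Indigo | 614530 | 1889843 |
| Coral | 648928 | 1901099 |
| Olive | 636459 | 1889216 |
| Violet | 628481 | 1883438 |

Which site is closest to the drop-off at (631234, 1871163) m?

Squared distances to each site:
Amber: 223165172.000; Red: 742442962.000; Cyan: 5140640.000; Indigo: 627966016.000; Coral: 1209241732.000; Olive: 353211434.000; Violet: 158254634.000.
Minimum at Cyan.

Cyan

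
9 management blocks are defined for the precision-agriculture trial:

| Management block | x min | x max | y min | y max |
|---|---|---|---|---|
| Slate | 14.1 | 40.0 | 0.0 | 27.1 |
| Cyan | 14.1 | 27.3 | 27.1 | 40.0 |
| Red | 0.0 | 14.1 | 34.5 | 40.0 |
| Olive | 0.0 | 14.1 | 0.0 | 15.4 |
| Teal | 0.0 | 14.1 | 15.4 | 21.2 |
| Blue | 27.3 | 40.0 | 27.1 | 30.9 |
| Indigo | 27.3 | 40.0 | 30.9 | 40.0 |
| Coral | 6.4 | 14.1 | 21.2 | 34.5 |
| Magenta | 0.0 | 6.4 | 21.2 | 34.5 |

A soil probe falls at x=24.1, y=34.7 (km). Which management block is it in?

Cyan

The point has x = 24.1 and y = 34.7.
Only Cyan satisfies 14.1 ≤ x ≤ 27.3 and 27.1 ≤ y ≤ 40.0.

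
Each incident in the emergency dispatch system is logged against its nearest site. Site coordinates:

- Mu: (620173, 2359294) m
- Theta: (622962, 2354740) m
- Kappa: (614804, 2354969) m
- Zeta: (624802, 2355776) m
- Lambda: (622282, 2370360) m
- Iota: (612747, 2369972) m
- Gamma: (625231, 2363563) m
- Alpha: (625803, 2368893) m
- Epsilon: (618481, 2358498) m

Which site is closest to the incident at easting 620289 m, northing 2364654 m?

Gamma

Squared distances to each site:
Mu: 28743056.000; Theta: 105432325.000; Kappa: 123884450.000; Zeta: 99186053.000; Lambda: 36530485.000; Iota: 85162888.000; Gamma: 25613645.000; Alpha: 48373317.000; Epsilon: 41165200.000.
Minimum at Gamma.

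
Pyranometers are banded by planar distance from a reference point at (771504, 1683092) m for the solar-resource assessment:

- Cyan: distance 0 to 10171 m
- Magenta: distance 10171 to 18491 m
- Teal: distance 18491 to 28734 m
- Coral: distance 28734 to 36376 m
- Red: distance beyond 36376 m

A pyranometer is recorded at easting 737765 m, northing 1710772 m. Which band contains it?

Distance = √((737765−771504)² + (1710772−1683092)²) = √(1138320121.000 + 766182400.000) = 43640.606 m.
36376 ≤ 43640.606 < ∞ → Red.

Red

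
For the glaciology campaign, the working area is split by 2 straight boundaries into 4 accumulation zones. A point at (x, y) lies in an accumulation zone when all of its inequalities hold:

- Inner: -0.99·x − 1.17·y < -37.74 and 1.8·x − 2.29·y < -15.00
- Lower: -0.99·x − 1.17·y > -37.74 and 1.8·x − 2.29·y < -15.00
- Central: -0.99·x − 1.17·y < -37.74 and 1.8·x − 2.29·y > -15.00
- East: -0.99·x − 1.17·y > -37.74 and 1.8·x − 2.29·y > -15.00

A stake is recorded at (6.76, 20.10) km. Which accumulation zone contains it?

Lower

-0.99·6.76 − 1.17·20.10 = -30.209, which is > -37.74
1.8·6.76 − 2.29·20.10 = -33.861, which is < -15.00
This sign pattern matches Lower.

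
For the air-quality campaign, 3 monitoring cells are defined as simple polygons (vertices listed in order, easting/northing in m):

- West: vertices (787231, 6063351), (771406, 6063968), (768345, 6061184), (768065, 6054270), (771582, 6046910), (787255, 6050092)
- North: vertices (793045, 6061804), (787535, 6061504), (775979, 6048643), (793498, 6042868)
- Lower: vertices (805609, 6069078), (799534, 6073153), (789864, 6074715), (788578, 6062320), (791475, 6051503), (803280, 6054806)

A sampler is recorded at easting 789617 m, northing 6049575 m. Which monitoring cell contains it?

North

Cast a ray rightward from (789617, 6049575). For each polygon, the edges (by vertex number in listed order) whose endpoints lie on opposite sides of northing = 6049575, where each meets that height, and whether that is right or left of the point:
West: 4–5 at easting≈770308.5 (left), 5–6 at easting≈784708.5 (left) → 0 crossings.
North: 2–3 at easting≈776816.4 (left), 4–1 at easting≈793337.6 (right) → 1 crossing.
Lower: no edge straddles that height → 0 crossings.
Only North has an odd count, so the point is inside North.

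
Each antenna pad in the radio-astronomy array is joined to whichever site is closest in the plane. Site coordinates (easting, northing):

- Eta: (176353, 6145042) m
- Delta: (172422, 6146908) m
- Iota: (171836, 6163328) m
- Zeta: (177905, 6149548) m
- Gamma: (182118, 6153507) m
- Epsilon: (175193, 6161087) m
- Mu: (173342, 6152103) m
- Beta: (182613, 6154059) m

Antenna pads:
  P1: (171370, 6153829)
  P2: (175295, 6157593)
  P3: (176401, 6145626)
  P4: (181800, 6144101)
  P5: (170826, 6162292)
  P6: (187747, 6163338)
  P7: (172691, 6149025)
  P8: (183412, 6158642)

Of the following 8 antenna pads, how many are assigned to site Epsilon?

P1 → Mu
P2 → Epsilon
P3 → Eta
P4 → Eta
P5 → Iota
P6 → Beta
P7 → Delta
P8 → Beta
1 of the 8 goes to Epsilon.

1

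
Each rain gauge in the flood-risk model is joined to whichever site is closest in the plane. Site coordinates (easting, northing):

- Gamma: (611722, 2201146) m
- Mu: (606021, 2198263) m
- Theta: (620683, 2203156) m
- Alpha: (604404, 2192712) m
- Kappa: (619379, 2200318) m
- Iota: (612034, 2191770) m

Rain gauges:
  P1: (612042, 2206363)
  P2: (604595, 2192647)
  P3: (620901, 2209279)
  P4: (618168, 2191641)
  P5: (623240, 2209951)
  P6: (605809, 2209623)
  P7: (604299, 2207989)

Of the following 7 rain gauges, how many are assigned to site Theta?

2

P1 → Gamma
P2 → Alpha
P3 → Theta
P4 → Iota
P5 → Theta
P6 → Gamma
P7 → Mu
2 of the 7 go to Theta.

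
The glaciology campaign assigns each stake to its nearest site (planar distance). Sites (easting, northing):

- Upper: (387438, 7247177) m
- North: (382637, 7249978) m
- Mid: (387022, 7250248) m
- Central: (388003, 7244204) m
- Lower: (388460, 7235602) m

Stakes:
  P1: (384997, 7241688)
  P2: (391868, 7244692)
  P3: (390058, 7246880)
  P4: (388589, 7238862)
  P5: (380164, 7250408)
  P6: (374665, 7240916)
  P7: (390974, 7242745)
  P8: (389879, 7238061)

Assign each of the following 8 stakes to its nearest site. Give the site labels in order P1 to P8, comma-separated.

P1 → Central (d²=15366292.00)
P2 → Central (d²=15176369.00)
P3 → Upper (d²=6952609.00)
P4 → Lower (d²=10644241.00)
P5 → North (d²=6300629.00)
P6 → North (d²=145672628.00)
P7 → Central (d²=10955522.00)
P8 → Lower (d²=8060242.00)

Central, Central, Upper, Lower, North, North, Central, Lower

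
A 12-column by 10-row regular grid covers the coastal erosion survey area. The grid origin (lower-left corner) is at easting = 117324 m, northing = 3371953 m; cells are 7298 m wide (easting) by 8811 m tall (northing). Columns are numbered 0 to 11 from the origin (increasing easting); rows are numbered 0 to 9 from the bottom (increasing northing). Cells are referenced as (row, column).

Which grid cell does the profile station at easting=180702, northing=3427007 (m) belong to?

(6, 8)

Column index: ⌊(180702 − 117324) / 7298⌋ = ⌊8.684⌋ = 8
Row offset from origin: ⌊(3427007 − 3371953) / 8811⌋ = ⌊6.248⌋ = 6 → row 6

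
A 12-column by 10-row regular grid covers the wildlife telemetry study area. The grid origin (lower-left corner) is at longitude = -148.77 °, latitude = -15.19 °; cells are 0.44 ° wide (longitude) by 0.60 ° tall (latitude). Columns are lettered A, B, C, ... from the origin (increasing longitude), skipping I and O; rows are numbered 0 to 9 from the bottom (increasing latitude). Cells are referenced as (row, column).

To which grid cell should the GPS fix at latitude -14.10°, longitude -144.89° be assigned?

(1, J)

Column index: ⌊(-144.89 − -148.77) / 0.44⌋ = ⌊8.818⌋ = 8 → column J
Row offset from origin: ⌊(-14.10 − -15.19) / 0.60⌋ = ⌊1.817⌋ = 1 → row 1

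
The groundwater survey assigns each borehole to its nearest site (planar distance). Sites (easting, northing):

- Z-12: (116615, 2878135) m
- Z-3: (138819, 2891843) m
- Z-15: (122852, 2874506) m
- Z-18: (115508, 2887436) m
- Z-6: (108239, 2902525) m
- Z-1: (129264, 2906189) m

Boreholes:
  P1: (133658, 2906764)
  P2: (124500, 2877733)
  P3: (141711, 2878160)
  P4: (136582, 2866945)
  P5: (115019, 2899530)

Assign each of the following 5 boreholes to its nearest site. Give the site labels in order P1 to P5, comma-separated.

P1 → Z-1 (d²=19637861.00)
P2 → Z-15 (d²=13129433.00)
P3 → Z-3 (d²=195588153.00)
P4 → Z-15 (d²=245681621.00)
P5 → Z-6 (d²=54938425.00)

Z-1, Z-15, Z-3, Z-15, Z-6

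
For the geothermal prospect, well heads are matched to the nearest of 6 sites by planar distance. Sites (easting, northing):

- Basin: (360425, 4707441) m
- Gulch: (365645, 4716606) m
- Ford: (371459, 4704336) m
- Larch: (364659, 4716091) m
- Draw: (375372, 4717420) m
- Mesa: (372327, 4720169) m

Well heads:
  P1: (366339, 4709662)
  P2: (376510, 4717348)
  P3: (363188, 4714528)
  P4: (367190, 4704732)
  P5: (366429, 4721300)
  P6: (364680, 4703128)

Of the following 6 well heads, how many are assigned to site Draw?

P1 → Basin
P2 → Draw
P3 → Larch
P4 → Ford
P5 → Gulch
P6 → Basin
1 of the 6 goes to Draw.

1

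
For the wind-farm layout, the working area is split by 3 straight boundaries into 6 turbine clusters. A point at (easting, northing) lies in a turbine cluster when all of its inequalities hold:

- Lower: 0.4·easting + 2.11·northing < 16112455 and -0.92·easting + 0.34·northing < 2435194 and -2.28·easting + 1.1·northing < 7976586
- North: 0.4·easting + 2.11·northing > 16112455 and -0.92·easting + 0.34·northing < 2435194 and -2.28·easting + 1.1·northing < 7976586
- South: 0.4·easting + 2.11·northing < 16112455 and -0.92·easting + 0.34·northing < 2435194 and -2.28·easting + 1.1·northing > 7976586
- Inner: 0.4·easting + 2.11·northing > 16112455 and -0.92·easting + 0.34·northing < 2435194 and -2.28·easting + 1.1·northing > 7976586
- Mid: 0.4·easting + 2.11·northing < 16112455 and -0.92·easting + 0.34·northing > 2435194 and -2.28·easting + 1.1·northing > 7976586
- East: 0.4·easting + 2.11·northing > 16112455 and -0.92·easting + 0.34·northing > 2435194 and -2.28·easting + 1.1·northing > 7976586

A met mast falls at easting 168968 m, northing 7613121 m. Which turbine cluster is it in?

0.4·168968 + 2.11·7613121 = 16131272.510, which is > 16112455
-0.92·168968 + 0.34·7613121 = 2433010.580, which is < 2435194
-2.28·168968 + 1.1·7613121 = 7989186.060, which is > 7976586
This sign pattern matches Inner.

Inner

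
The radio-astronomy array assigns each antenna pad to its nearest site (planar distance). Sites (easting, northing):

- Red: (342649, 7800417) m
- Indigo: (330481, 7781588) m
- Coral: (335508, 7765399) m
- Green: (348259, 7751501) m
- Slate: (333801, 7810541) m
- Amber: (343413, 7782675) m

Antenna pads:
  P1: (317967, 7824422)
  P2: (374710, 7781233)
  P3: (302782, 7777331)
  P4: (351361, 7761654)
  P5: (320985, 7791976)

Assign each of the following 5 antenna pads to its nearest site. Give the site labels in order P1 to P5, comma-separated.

Slate, Amber, Indigo, Green, Indigo

P1 → Slate (d²=443397717.00)
P2 → Amber (d²=981581573.00)
P3 → Indigo (d²=785356650.00)
P4 → Green (d²=112705813.00)
P5 → Indigo (d²=198084560.00)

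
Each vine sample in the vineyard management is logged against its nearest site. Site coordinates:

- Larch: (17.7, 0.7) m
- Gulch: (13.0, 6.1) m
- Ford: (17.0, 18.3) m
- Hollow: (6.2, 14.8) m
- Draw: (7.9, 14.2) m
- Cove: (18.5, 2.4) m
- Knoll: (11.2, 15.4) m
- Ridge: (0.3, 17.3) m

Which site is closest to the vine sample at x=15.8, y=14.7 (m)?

Squared distances to each site:
Larch: 199.610; Gulch: 81.800; Ford: 14.400; Hollow: 92.170; Draw: 62.660; Cove: 158.580; Knoll: 21.650; Ridge: 247.010.
Minimum at Ford.

Ford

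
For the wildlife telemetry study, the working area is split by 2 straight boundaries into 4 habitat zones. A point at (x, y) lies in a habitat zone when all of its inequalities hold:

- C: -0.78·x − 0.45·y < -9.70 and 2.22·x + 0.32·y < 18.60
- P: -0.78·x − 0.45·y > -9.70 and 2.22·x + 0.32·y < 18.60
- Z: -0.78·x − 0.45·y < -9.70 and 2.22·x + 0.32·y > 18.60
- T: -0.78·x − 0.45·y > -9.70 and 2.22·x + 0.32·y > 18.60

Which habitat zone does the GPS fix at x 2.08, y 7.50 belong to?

P

-0.78·2.08 − 0.45·7.50 = -4.997, which is > -9.70
2.22·2.08 + 0.32·7.50 = 7.018, which is < 18.60
This sign pattern matches P.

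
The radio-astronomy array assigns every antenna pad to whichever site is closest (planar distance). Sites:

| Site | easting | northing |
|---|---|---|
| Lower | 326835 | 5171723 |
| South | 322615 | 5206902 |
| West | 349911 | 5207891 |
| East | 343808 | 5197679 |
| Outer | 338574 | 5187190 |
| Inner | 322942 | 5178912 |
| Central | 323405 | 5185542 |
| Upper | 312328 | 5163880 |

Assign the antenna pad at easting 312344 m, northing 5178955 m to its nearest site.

Squared distances to each site:
Lower: 262290905.000; South: 886528250.000; West: 2248571585.000; East: 1340571472.000; Outer: 755828125.000; Inner: 112319453.000; Central: 165734290.000; Upper: 227255881.000.
Minimum at Inner.

Inner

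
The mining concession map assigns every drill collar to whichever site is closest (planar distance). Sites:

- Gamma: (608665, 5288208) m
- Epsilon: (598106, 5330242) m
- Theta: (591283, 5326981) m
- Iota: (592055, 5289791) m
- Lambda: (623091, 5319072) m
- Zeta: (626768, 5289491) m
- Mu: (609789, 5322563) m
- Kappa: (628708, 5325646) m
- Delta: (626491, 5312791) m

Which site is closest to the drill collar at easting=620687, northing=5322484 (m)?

Lambda

Squared distances to each site:
Gamma: 1319372660.000; Epsilon: 570088125.000; Theta: 884818225.000; Iota: 1888623673.000; Lambda: 17420960.000; Zeta: 1125516610.000; Mu: 118772645.000; Kappa: 74334685.000; Delta: 127640665.000.
Minimum at Lambda.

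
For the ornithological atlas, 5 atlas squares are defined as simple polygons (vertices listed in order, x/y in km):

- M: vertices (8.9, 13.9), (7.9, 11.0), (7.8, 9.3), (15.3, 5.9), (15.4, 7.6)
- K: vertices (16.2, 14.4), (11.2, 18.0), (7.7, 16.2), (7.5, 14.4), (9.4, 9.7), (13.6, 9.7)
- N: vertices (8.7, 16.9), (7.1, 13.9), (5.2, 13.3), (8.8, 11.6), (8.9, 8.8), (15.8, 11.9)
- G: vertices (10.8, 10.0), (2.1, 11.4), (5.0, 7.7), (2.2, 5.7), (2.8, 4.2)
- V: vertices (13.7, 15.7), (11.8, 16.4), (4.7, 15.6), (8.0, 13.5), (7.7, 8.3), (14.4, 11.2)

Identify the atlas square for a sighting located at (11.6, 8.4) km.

M

Cast a ray rightward from (11.6, 8.4). For each polygon, the edges (by vertex number in listed order) whose endpoints lie on opposite sides of y = 8.4, where each meets that height, and whether that is right or left of the point:
M: 3–4 at x≈9.79 (left), 5–1 at x≈14.57 (right) → 1 crossing.
K: no edge straddles that height → 0 crossings.
N: no edge straddles that height → 0 crossings.
G: 2–3 at x≈4.45 (left), 5–1 at x≈8.59 (left) → 0 crossings.
V: 4–5 at x≈7.71 (left), 5–6 at x≈7.93 (left) → 0 crossings.
Only M has an odd count, so the point is inside M.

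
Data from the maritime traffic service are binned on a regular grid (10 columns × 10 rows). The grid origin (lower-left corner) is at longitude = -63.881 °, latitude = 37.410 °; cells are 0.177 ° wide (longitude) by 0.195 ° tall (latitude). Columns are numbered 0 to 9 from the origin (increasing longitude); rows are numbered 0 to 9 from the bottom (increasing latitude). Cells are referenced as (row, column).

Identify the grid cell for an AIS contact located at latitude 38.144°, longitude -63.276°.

(3, 3)

Column index: ⌊(-63.276 − -63.881) / 0.177⌋ = ⌊3.418⌋ = 3
Row offset from origin: ⌊(38.144 − 37.410) / 0.195⌋ = ⌊3.764⌋ = 3 → row 3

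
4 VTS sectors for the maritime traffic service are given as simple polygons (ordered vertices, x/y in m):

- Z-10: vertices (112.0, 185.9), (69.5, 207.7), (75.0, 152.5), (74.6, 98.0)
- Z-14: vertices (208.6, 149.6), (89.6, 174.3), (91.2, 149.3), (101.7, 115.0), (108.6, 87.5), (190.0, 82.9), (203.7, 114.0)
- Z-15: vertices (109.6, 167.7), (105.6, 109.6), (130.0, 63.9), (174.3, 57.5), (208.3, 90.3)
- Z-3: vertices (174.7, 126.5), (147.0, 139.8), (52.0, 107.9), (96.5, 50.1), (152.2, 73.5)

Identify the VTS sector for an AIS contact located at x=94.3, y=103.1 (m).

Cast a ray rightward from (94.3, 103.1). For each polygon, the edges (by vertex number in listed order) whose endpoints lie on opposite sides of y = 103.1, where each meets that height, and whether that is right or left of the point:
Z-10: 3–4 at x≈74.64 (left), 4–1 at x≈76.77 (left) → 0 crossings.
Z-14: 4–5 at x≈104.69 (right), 6–7 at x≈198.90 (right) → 2 crossings.
Z-15: 2–3 at x≈109.07 (right), 5–1 at x≈191.98 (right) → 2 crossings.
Z-3: 3–4 at x≈55.70 (left), 5–1 at x≈164.77 (right) → 1 crossing.
Only Z-3 has an odd count, so the point is inside Z-3.

Z-3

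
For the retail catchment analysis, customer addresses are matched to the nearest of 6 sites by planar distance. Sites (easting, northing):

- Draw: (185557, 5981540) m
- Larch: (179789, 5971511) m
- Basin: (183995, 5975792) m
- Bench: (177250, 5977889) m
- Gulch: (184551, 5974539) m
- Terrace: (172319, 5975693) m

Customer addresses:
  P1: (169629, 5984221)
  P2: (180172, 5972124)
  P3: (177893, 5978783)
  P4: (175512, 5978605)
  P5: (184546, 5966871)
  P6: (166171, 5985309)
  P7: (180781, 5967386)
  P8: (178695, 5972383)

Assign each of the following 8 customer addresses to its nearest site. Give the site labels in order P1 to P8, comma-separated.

Terrace, Larch, Bench, Bench, Larch, Terrace, Larch, Larch

P1 → Terrace (d²=79962884.00)
P2 → Larch (d²=522458.00)
P3 → Bench (d²=1212685.00)
P4 → Bench (d²=3533300.00)
P5 → Larch (d²=44158649.00)
P6 → Terrace (d²=130265360.00)
P7 → Larch (d²=17999689.00)
P8 → Larch (d²=1957220.00)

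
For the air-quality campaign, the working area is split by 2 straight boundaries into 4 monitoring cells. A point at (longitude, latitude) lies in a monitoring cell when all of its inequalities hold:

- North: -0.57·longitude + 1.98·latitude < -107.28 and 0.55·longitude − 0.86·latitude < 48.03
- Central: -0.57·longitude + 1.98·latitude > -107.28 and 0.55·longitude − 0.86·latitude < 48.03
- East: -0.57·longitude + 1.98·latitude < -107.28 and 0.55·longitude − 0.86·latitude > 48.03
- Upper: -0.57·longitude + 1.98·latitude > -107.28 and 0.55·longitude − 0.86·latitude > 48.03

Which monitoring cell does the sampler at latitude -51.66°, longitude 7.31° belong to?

Upper

-0.57·7.31 + 1.98·-51.66 = -106.453, which is > -107.28
0.55·7.31 − 0.86·-51.66 = 48.448, which is > 48.03
This sign pattern matches Upper.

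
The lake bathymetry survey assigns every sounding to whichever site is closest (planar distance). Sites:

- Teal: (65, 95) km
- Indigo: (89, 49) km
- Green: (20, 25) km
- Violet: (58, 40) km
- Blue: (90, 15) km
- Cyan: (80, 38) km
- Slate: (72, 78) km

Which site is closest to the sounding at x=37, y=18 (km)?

Squared distances to each site:
Teal: 6713.000; Indigo: 3665.000; Green: 338.000; Violet: 925.000; Blue: 2818.000; Cyan: 2249.000; Slate: 4825.000.
Minimum at Green.

Green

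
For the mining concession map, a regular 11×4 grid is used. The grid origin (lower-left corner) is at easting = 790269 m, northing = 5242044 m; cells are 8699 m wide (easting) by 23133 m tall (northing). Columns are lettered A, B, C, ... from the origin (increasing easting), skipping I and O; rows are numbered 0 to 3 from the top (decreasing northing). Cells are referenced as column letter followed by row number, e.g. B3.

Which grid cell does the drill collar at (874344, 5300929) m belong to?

Column index: ⌊(874344 − 790269) / 8699⌋ = ⌊9.665⌋ = 9 → column K
Row offset from origin: ⌊(5300929 − 5242044) / 23133⌋ = ⌊2.545⌋ = 2 → row 1 (counted from top)

K1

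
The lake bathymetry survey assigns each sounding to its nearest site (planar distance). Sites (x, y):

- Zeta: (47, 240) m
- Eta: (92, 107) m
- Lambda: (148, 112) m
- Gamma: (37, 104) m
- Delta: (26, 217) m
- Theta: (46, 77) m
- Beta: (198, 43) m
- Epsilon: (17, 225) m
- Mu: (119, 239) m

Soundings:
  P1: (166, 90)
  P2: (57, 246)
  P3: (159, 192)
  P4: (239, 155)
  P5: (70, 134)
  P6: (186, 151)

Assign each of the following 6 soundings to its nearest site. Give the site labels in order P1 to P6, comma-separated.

P1 → Lambda (d²=808.00)
P2 → Zeta (d²=136.00)
P3 → Mu (d²=3809.00)
P4 → Lambda (d²=10130.00)
P5 → Eta (d²=1213.00)
P6 → Lambda (d²=2965.00)

Lambda, Zeta, Mu, Lambda, Eta, Lambda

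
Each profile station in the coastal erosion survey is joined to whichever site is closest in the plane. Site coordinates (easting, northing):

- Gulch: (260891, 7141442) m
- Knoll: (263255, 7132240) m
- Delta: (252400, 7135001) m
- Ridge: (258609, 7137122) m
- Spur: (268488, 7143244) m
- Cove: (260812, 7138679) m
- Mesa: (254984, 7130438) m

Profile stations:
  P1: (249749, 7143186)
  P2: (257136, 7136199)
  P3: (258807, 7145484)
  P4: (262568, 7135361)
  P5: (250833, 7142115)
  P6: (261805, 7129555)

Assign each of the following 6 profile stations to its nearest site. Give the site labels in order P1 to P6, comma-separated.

P1 → Delta (d²=74022026.00)
P2 → Ridge (d²=3021658.00)
P3 → Gulch (d²=20680820.00)
P4 → Knoll (d²=10212610.00)
P5 → Delta (d²=53064485.00)
P6 → Knoll (d²=9311725.00)

Delta, Ridge, Gulch, Knoll, Delta, Knoll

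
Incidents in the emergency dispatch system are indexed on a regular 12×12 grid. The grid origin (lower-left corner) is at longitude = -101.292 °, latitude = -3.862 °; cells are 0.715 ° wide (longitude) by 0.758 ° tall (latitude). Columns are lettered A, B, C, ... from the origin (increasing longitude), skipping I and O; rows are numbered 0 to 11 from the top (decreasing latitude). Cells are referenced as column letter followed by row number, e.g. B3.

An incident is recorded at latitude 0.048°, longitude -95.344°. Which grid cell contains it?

J6

Column index: ⌊(-95.344 − -101.292) / 0.715⌋ = ⌊8.319⌋ = 8 → column J
Row offset from origin: ⌊(0.048 − -3.862) / 0.758⌋ = ⌊5.158⌋ = 5 → row 6 (counted from top)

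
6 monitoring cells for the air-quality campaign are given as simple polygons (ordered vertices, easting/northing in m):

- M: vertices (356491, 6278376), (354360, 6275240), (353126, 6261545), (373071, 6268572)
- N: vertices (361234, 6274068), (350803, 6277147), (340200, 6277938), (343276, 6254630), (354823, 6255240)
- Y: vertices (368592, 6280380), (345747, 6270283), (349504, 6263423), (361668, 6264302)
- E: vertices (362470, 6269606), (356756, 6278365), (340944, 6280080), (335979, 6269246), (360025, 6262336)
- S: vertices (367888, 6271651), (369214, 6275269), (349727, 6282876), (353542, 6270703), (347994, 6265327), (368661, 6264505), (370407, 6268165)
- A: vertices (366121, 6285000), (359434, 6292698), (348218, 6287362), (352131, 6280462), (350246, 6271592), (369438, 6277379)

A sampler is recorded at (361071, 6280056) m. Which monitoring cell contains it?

Cast a ray rightward from (361071, 6280056). For each polygon, the edges (by vertex number in listed order) whose endpoints lie on opposite sides of northing = 6280056, where each meets that height, and whether that is right or left of the point:
M: no edge straddles that height → 0 crossings.
N: no edge straddles that height → 0 crossings.
Y: 1–2 at easting≈367858.9 (right), 4–1 at easting≈368452.5 (right) → 2 crossings.
E: 2–3 at easting≈341165.3 (left), 3–4 at easting≈340933.0 (left) → 0 crossings.
S: 2–3 at easting≈356951.0 (left), 3–4 at easting≈350610.8 (left) → 0 crossings.
A: 4–5 at easting≈352044.7 (left), 6–1 at easting≈368272.8 (right) → 1 crossing.
Only A has an odd count, so the point is inside A.

A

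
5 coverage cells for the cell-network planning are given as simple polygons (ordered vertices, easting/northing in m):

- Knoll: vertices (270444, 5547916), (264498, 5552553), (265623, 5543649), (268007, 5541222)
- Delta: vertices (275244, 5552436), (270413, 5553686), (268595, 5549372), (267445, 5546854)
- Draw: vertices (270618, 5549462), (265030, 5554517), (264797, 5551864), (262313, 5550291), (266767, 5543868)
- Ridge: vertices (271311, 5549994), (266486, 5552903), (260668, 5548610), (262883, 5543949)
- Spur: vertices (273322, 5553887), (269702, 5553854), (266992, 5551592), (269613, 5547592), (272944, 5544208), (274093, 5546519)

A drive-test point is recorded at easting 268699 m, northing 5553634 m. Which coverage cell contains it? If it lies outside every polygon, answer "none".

none

Cast a ray rightward from (268699, 5553634). For each polygon, the edges (by vertex number in listed order) whose endpoints lie on opposite sides of northing = 5553634, where each meets that height, and whether that is right or left of the point:
Knoll: no edge straddles that height → 0 crossings.
Delta: 1–2 at easting≈270614.0 (right), 2–3 at easting≈270391.1 (right) → 2 crossings.
Draw: 1–2 at easting≈266006.1 (left), 2–3 at easting≈264952.5 (left) → 0 crossings.
Ridge: no edge straddles that height → 0 crossings.
Spur: 2–3 at easting≈269438.4 (right), 6–1 at easting≈273348.5 (right) → 2 crossings.
All counts are even, so the point lies outside every listed polygon.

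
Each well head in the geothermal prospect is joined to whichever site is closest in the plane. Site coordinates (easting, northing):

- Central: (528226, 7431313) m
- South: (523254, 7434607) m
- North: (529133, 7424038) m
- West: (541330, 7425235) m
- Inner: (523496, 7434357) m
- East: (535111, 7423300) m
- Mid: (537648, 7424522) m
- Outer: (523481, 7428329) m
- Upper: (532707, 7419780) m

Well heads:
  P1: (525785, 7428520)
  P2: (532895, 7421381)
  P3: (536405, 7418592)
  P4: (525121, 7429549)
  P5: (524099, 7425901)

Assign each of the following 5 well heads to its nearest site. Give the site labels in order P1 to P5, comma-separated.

P1 → Outer (d²=5344897.00)
P2 → Upper (d²=2598545.00)
P3 → Upper (d²=15086548.00)
P4 → Outer (d²=4178000.00)
P5 → Outer (d²=6277108.00)

Outer, Upper, Upper, Outer, Outer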